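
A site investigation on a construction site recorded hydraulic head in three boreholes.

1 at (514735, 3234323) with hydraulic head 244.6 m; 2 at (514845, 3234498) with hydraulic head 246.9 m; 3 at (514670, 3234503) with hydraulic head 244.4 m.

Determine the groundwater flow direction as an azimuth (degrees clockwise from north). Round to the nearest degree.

254°

With h = a·x + b·y + c and 1 as origin, the differences give:
  110·a + 175·b = +2.3
  (-65)·a + 180·b = -0.2
Eliminate b (×180 and ×175, subtract): 31175·a = 449.00 → a = ∂h/∂x = +0.01440
Back-substitute: b = ∂h/∂y = +0.004090.
Flow direction (−∇h) has components (-0.01440 E, -0.004090 N).
Azimuth = atan2(E, N) = atan2(-0.01440, -0.004090) = 254.1° ≈ 254°.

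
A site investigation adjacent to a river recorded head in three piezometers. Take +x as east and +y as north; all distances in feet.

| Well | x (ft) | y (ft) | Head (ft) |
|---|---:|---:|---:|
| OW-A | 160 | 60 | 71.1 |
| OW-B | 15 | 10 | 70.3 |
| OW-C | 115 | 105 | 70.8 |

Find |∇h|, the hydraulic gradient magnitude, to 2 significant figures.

0.0059

Taking OW-A as reference: OW-B−OW-A = (-145, -50, -0.8); OW-C−OW-A = (-45, 45, -0.3).
Determinant of the coordinate differences = (-145)·45 − (-45)·(-50) = -8775.
∂h/∂x = [(-0.8)·45 − (-0.3)·(-50)] / -8775 = +0.005812
∂h/∂y = [(-145)·(-0.3) − (-45)·(-0.8)] / -8775 = -0.0008547
|∇h| = √(0.005812² + -0.0008547²) = 0.005875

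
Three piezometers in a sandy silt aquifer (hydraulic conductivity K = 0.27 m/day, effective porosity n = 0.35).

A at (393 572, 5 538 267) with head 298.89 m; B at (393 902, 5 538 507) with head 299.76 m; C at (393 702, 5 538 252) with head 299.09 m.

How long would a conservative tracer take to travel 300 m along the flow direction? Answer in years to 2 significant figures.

500 years

Differences from A: to B (Δx, Δy, Δh) = (330, 240, +0.87); to C = (130, -15, +0.20).
Solve a·Δx + b·Δy = Δh: det = 330·(-15) − 130·240 = -36150.
∂h/∂x = [(+0.87)·(-15) − (+0.20)·240] / -36150 = +0.001689
∂h/∂y = [330·(+0.20) − 130·(+0.87)] / -36150 = +0.001303
|∇h| = √(0.001689² + 0.001303²) = 0.002133
Seepage velocity v = K·i/n = 0.27 × 0.002133 / 0.35 = 0.001645 m/day.
t = 300 / 0.001645 = 1.824e+05 days = 499 years.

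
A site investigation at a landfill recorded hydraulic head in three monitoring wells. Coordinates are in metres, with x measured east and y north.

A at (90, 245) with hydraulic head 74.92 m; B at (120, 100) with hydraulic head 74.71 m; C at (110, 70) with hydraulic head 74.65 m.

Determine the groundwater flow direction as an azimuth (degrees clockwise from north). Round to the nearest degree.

212°

Three-point gradient (reference A): Δ to B = (30, -145, -0.21), Δ to C = (20, -175, -0.27).
∂h/∂x = +0.001021, ∂h/∂y = +0.001660 (det = -2350).
Flow direction (−∇h) has components (-0.001021 E, -0.001660 N).
Azimuth = atan2(E, N) = atan2(-0.001021, -0.001660) = 211.6° ≈ 212°.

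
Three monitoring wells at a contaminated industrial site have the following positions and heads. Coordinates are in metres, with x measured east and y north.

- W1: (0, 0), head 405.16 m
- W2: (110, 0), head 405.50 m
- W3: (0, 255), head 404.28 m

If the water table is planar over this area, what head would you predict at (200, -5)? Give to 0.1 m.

405.8 m

∂h/∂x = (405.50 − 405.16) / (110 − 0) = +0.003091
∂h/∂y = (404.28 − 405.16) / (255 − 0) = -0.003451
h(200, -5) = 405.16 + (+0.003091)·(200) + (-0.003451)·(-5) = 405.16 +0.618 +0.017 = 405.795 m.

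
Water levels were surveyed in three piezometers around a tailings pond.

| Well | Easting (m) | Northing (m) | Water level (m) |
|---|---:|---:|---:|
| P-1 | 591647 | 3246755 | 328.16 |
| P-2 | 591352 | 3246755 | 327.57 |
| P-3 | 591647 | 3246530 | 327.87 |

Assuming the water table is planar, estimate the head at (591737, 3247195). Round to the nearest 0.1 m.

328.9 m

∂h/∂x = (327.57 − 328.16) / (591352 − 591647) = +0.002000
∂h/∂y = (327.87 − 328.16) / (3246530 − 3246755) = +0.001289
h(591737, 3247195) = 328.16 + (+0.002000)·(90) + (+0.001289)·(440) = 328.16 +0.180 +0.567 = 328.907 m.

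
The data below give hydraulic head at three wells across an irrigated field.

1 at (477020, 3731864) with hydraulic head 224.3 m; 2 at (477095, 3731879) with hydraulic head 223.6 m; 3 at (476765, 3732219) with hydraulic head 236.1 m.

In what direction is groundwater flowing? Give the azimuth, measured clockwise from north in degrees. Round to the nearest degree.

149°

Differences from 1: to 2 (Δx, Δy, Δh) = (75, 15, -0.7); to 3 = (-255, 355, +11.8).
Determinant of the coordinate differences = 75·355 − (-255)·15 = 30450.
∂h/∂x = [(-0.7)·355 − (+11.8)·15] / 30450 = -0.01397
∂h/∂y = [75·(+11.8) − (-255)·(-0.7)] / 30450 = +0.02320
Flow direction (−∇h) has components (+0.01397 E, -0.02320 N).
Azimuth = atan2(E, N) = atan2(+0.01397, -0.02320) = 148.9° ≈ 149°.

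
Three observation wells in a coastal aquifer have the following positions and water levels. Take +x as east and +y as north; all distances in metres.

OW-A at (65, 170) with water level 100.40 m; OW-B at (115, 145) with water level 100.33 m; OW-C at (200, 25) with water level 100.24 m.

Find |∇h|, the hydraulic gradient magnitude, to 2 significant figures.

0.0016

With h = a·x + b·y + c and OW-A as origin, the differences give:
  50·a + (-25)·b = -0.07
  135·a + (-145)·b = -0.16
Eliminate b (×(-145) and ×(-25), subtract): -3875·a = 6.150 → a = ∂h/∂x = -0.001587
Back-substitute: b = ∂h/∂y = -0.0003742.
|∇h| = √(-0.001587² + -0.0003742²) = 0.001631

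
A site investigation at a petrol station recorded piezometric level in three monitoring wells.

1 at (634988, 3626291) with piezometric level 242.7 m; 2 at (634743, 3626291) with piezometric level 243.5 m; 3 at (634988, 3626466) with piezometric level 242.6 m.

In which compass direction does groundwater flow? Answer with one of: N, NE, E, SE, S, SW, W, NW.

E

∂h/∂x = (243.5 − 242.7) / (634743 − 634988) = -0.003265
∂h/∂y = (242.6 − 242.7) / (3626466 − 3626291) = -0.0005714
Flow = −∇h = (+0.003265 east, +0.0005714 north), which points east.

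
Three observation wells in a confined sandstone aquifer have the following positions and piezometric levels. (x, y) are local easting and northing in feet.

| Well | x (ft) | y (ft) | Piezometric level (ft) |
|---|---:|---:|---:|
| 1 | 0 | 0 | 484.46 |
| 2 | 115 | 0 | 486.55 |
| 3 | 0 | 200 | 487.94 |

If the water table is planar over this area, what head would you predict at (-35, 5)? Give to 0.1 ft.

483.9 ft

∂h/∂x = (486.55 − 484.46) / (115 − 0) = +0.01817
∂h/∂y = (487.94 − 484.46) / (200 − 0) = +0.01740
h(-35, 5) = 484.46 + (+0.01817)·(-35) + (+0.01740)·(5) = 484.46 -0.636 +0.087 = 483.911 ft.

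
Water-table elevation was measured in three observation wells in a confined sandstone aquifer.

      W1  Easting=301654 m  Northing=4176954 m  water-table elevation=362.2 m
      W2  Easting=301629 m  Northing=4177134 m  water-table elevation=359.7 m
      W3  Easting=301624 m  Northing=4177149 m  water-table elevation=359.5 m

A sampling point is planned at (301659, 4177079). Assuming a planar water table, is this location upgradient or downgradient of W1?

With h = a·x + b·y + c and W1 as origin, the differences give:
  (-25)·a + 180·b = -2.5
  (-30)·a + 195·b = -2.7
Eliminate b (×195 and ×180, subtract): 525·a = -1.50 → a = ∂h/∂x = -0.002857
Back-substitute: b = ∂h/∂y = -0.01429.
Head at (301659, 4177079) = 362.2 + (-0.002857)·(5) + (-0.01429)·(125) = 360.40 m.
That is lower than the 362.2 m at W1, so the point is downgradient.

downgradient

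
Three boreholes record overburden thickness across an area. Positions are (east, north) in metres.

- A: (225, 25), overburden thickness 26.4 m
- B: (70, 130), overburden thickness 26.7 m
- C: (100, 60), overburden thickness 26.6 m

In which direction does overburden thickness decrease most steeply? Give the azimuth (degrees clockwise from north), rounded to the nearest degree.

122°

Taking A as reference: B−A = (-155, 105, +0.3); C−A = (-125, 35, +0.2).
Solve a·Δx + b·Δy = Δd: det = (-155)·35 − (-125)·105 = 7700.
∂d/∂x = [(+0.3)·35 − (+0.2)·105] / 7700 = -0.001364
∂d/∂y = [(-155)·(+0.2) − (-125)·(+0.3)] / 7700 = +0.0008442
Steepest decrease is along −∇f: components (+0.001364 E, -0.0008442 N).
Azimuth = atan2(+0.001364, -0.0008442) = 121.8° ≈ 122°.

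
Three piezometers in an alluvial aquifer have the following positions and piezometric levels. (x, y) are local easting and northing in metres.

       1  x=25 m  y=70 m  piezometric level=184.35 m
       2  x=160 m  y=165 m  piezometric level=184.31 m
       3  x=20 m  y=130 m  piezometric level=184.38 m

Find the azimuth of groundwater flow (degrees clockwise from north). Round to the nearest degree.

126°

With h = a·x + b·y + c and 1 as origin, the differences give:
  135·a + 95·b = -0.04
  (-5)·a + 60·b = +0.03
Eliminate b (×60 and ×95, subtract): 8575·a = -5.250 → a = ∂h/∂x = -0.0006122
Back-substitute: b = ∂h/∂y = +0.0004490.
Flow direction (−∇h) has components (+0.0006122 E, -0.0004490 N).
Azimuth = atan2(E, N) = atan2(+0.0006122, -0.0004490) = 126.3° ≈ 126°.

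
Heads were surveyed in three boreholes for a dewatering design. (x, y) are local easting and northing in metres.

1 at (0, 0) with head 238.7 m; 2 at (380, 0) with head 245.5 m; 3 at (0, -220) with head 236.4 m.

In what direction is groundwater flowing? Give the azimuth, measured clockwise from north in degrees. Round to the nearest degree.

∂h/∂x = (245.5 − 238.7) / (380 − 0) = +0.01789
∂h/∂y = (236.4 − 238.7) / (-220 − 0) = +0.01045
Flow direction (−∇h) has components (-0.01789 E, -0.01045 N).
Azimuth = atan2(E, N) = atan2(-0.01789, -0.01045) = 239.7° ≈ 240°.

240°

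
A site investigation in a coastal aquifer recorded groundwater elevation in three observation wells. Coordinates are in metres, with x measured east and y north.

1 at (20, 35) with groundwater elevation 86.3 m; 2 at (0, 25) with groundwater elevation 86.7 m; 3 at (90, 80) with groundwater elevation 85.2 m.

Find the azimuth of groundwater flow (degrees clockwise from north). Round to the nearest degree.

131°

Differences from 1: to 2 (Δx, Δy, Δh) = (-20, -10, +0.4); to 3 = (70, 45, -1.1).
Determinant of the coordinate differences = (-20)·45 − 70·(-10) = -200.
∂h/∂x = [(+0.4)·45 − (-1.1)·(-10)] / -200 = -0.03500
∂h/∂y = [(-20)·(-1.1) − 70·(+0.4)] / -200 = +0.03000
Flow direction (−∇h) has components (+0.03500 E, -0.03000 N).
Azimuth = atan2(E, N) = atan2(+0.03500, -0.03000) = 130.6° ≈ 131°.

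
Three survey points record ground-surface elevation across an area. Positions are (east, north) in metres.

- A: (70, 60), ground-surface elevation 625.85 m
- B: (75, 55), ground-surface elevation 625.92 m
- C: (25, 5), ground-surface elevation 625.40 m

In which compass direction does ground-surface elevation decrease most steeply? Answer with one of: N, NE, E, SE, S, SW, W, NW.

With z = a·x + b·y + c and A as origin, the differences give:
  5·a + (-5)·b = +0.07
  (-45)·a + (-55)·b = -0.45
Eliminate b (×(-55) and ×(-5), subtract): -500·a = -6.100 → a = ∂z/∂x = +0.01220
Back-substitute: b = ∂z/∂y = -0.001800.
Steepest decrease is along −∇f = (-0.01220 E, +0.001800 N) → west.

W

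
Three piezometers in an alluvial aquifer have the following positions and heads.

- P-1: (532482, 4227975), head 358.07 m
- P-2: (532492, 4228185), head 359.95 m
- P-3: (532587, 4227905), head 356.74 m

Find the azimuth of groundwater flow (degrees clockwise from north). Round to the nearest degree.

145°

Differences from P-1: to P-2 (Δx, Δy, Δh) = (10, 210, +1.88); to P-3 = (105, -70, -1.33).
Determinant of the coordinate differences = 10·(-70) − 105·210 = -22750.
∂h/∂x = [(+1.88)·(-70) − (-1.33)·210] / -22750 = -0.006492
∂h/∂y = [10·(-1.33) − 105·(+1.88)] / -22750 = +0.009262
Flow direction (−∇h) has components (+0.006492 E, -0.009262 N).
Azimuth = atan2(E, N) = atan2(+0.006492, -0.009262) = 145.0° ≈ 145°.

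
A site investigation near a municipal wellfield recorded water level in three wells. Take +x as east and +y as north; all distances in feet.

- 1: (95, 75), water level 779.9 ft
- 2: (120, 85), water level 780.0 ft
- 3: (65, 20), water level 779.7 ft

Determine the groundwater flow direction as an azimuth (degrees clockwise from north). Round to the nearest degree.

With h = a·x + b·y + c and 1 as origin, the differences give:
  25·a + 10·b = +0.1
  (-30)·a + (-55)·b = -0.2
Eliminate b (×(-55) and ×10, subtract): -1075·a = -3.50 → a = ∂h/∂x = +0.003256
Back-substitute: b = ∂h/∂y = +0.001860.
Flow direction (−∇h) has components (-0.003256 E, -0.001860 N).
Azimuth = atan2(E, N) = atan2(-0.003256, -0.001860) = 240.3° ≈ 240°.

240°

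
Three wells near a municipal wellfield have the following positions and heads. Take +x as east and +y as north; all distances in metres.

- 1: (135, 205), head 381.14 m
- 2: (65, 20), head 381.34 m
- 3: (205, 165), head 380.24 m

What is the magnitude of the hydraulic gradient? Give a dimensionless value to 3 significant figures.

With h = a·x + b·y + c and 1 as origin, the differences give:
  (-70)·a + (-185)·b = +0.20
  70·a + (-40)·b = -0.90
Eliminate b (×(-40) and ×(-185), subtract): 15750·a = -174.500 → a = ∂h/∂x = -0.01108
Back-substitute: b = ∂h/∂y = +0.003111.
|∇h| = √(-0.01108² + 0.003111²) = 0.01151

0.0115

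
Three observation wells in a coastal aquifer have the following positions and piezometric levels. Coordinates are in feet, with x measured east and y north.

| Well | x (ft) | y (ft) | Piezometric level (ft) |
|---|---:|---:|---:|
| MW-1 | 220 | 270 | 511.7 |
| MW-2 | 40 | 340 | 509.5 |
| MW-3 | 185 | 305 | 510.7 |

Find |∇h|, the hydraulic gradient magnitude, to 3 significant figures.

0.0268

Differences from MW-1: to MW-2 (Δx, Δy, Δh) = (-180, 70, -2.2); to MW-3 = (-35, 35, -1.0).
Solve a·Δx + b·Δy = Δh: det = (-180)·35 − (-35)·70 = -3850.
∂h/∂x = [(-2.2)·35 − (-1.0)·70] / -3850 = +0.001818
∂h/∂y = [(-180)·(-1.0) − (-35)·(-2.2)] / -3850 = -0.02675
|∇h| = √(0.001818² + -0.02675²) = 0.02681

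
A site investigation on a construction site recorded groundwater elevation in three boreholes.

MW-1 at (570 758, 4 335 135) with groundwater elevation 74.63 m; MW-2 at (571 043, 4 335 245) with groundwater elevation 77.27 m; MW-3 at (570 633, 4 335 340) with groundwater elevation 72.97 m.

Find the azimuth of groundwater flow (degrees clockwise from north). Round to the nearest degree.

Taking MW-1 as reference: MW-2−MW-1 = (285, 110, +2.64); MW-3−MW-1 = (-125, 205, -1.66).
Determinant of the coordinate differences = 285·205 − (-125)·110 = 72175.
∂h/∂x = [(+2.64)·205 − (-1.66)·110] / 72175 = +0.01003
∂h/∂y = [285·(-1.66) − (-125)·(+2.64)] / 72175 = -0.001983
Flow direction (−∇h) has components (-0.01003 E, +0.001983 N).
Azimuth = atan2(E, N) = atan2(-0.01003, +0.001983) = 281.2° ≈ 281°.

281°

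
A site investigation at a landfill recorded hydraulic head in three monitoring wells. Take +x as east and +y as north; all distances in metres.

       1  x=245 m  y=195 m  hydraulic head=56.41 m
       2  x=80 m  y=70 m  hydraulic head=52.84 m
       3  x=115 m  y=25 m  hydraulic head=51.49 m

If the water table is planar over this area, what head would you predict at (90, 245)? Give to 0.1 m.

Taking 1 as reference: 2−1 = (-165, -125, -3.57); 3−1 = (-130, -170, -4.92).
Solve a·Δx + b·Δy = Δh: det = (-165)·(-170) − (-130)·(-125) = 11800.
∂h/∂x = [(-3.57)·(-170) − (-4.92)·(-125)] / 11800 = -0.0006864
∂h/∂y = [(-165)·(-4.92) − (-130)·(-3.57)] / 11800 = +0.02947
h(90, 245) = 56.41 + (-0.0006864)·(-155) + (+0.02947)·(50) = 56.41 +0.106 +1.473 = 57.990 m.

58.0 m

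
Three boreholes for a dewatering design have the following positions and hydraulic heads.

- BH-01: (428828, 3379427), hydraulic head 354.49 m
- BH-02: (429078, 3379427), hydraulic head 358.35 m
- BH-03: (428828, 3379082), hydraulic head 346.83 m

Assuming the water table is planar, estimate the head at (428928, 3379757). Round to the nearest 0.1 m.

∂h/∂x = (358.35 − 354.49) / (429078 − 428828) = +0.01544
∂h/∂y = (346.83 − 354.49) / (3379082 − 3379427) = +0.02220
h(428928, 3379757) = 354.49 + (+0.01544)·(100) + (+0.02220)·(330) = 354.49 +1.544 +7.327 = 363.361 m.

363.4 m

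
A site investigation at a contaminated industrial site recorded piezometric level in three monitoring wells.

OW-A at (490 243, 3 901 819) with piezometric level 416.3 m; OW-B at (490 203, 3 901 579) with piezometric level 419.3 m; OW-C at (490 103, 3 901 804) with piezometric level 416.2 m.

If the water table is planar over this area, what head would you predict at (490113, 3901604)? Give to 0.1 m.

Three-point gradient (reference OW-A): Δ to OW-B = (-40, -240, +3.0), Δ to OW-C = (-140, -15, -0.1).
∂h/∂x = +0.002091, ∂h/∂y = -0.01285 (det = -33000).
h(490113, 3901604) = 416.3 + (+0.002091)·(-130) + (-0.01285)·(-215) = 416.3 -0.272 +2.762 = 418.791 m.

418.8 m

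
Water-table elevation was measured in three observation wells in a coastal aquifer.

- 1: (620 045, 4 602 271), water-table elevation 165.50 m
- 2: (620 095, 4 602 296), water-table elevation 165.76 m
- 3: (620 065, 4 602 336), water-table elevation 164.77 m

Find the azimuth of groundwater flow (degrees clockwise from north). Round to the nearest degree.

Taking 1 as reference: 2−1 = (50, 25, +0.26); 3−1 = (20, 65, -0.73).
Solve a·Δx + b·Δy = Δh: det = 50·65 − 20·25 = 2750.
∂h/∂x = [(+0.26)·65 − (-0.73)·25] / 2750 = +0.01278
∂h/∂y = [50·(-0.73) − 20·(+0.26)] / 2750 = -0.01516
Flow direction (−∇h) has components (-0.01278 E, +0.01516 N).
Azimuth = atan2(E, N) = atan2(-0.01278, +0.01516) = 319.9° ≈ 320°.

320°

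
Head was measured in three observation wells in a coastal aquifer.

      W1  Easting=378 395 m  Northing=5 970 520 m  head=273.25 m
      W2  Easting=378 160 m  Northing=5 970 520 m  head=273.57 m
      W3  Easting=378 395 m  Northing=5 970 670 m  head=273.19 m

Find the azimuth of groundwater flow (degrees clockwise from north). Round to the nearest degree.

∂h/∂x = (273.57 − 273.25) / (378160 − 378395) = -0.001362
∂h/∂y = (273.19 − 273.25) / (5970670 − 5970520) = -0.0004000
Flow direction (−∇h) has components (+0.001362 E, +0.0004000 N).
Azimuth = atan2(E, N) = atan2(+0.001362, +0.0004000) = 73.6° ≈ 074°.

074°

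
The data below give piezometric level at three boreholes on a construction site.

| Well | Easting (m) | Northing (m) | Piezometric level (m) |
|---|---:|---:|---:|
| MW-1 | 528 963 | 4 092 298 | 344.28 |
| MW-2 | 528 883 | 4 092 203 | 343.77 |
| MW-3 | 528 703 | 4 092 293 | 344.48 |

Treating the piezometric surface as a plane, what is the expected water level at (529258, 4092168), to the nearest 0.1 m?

Taking MW-1 as reference: MW-2−MW-1 = (-80, -95, -0.51); MW-3−MW-1 = (-260, -5, +0.20).
Solve a·Δx + b·Δy = Δh: det = (-80)·(-5) − (-260)·(-95) = -24300.
∂h/∂x = [(-0.51)·(-5) − (+0.20)·(-95)] / -24300 = -0.0008868
∂h/∂y = [(-80)·(+0.20) − (-260)·(-0.51)] / -24300 = +0.006115
h(529258, 4092168) = 344.28 + (-0.0008868)·(295) + (+0.006115)·(-130) = 344.28 -0.262 -0.795 = 343.223 m.

343.2 m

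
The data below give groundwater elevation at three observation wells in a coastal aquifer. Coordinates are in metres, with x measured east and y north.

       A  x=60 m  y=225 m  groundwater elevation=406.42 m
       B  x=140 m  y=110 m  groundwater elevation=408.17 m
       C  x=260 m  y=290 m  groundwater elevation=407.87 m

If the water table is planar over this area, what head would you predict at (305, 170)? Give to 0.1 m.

409.3 m

With h = a·x + b·y + c and A as origin, the differences give:
  80·a + (-115)·b = +1.75
  200·a + 65·b = +1.45
Eliminate b (×65 and ×(-115), subtract): 28200·a = 280.500 → a = ∂h/∂x = +0.009947
Back-substitute: b = ∂h/∂y = -0.008298.
h(305, 170) = 406.42 + (+0.009947)·(245) + (-0.008298)·(-55) = 406.42 +2.437 +0.456 = 409.313 m.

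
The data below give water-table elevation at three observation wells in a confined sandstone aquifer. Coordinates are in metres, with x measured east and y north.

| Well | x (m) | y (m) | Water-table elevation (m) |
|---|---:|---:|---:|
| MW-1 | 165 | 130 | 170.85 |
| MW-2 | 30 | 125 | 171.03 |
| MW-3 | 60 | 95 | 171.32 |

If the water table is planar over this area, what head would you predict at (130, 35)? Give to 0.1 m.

171.9 m

Differences from MW-1: to MW-2 (Δx, Δy, Δh) = (-135, -5, +0.18); to MW-3 = (-105, -35, +0.47).
Determinant of the coordinate differences = (-135)·(-35) − (-105)·(-5) = 4200.
∂h/∂x = [(+0.18)·(-35) − (+0.47)·(-5)] / 4200 = -0.0009405
∂h/∂y = [(-135)·(+0.47) − (-105)·(+0.18)] / 4200 = -0.01061
h(130, 35) = 170.85 + (-0.0009405)·(-35) + (-0.01061)·(-95) = 170.85 +0.033 +1.008 = 171.891 m.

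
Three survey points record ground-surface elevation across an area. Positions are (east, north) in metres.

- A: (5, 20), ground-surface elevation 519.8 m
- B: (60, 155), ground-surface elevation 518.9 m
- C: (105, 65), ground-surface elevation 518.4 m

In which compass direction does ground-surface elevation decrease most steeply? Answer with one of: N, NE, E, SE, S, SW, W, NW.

E

With z = a·x + b·y + c and A as origin, the differences give:
  55·a + 135·b = -0.9
  100·a + 45·b = -1.4
Eliminate b (×45 and ×135, subtract): -11025·a = 148.50 → a = ∂z/∂x = -0.01347
Back-substitute: b = ∂z/∂y = -0.001179.
Steepest decrease is along −∇f = (+0.01347 E, +0.001179 N) → east.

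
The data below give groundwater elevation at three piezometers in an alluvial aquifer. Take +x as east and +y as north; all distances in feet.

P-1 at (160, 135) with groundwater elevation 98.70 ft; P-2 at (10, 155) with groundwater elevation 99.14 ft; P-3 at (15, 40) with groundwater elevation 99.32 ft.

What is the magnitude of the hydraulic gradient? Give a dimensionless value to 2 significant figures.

Three-point gradient (reference P-1): Δ to P-2 = (-150, 20, +0.44), Δ to P-3 = (-145, -95, +0.62).
∂h/∂x = -0.003160, ∂h/∂y = -0.001703 (det = 17150).
|∇h| = √(-0.003160² + -0.001703²) = 0.00359

0.0036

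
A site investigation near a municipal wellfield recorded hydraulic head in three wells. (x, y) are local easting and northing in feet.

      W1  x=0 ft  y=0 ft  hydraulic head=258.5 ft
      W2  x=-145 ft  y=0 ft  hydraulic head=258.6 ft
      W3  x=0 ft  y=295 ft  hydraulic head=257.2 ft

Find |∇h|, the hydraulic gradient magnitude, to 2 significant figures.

∂h/∂x = (258.6 − 258.5) / (-145 − 0) = -0.0006897
∂h/∂y = (257.2 − 258.5) / (295 − 0) = -0.004407
|∇h| = √(-0.0006897² + -0.004407²) = 0.004461

0.0045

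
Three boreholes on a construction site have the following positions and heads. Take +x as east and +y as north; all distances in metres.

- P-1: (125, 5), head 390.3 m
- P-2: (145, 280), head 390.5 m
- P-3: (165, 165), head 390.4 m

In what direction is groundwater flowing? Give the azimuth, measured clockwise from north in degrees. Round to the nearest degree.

Taking P-1 as reference: P-2−P-1 = (20, 275, +0.2); P-3−P-1 = (40, 160, +0.1).
Determinant of the coordinate differences = 20·160 − 40·275 = -7800.
∂h/∂x = [(+0.2)·160 − (+0.1)·275] / -7800 = -0.0005769
∂h/∂y = [20·(+0.1) − 40·(+0.2)] / -7800 = +0.0007692
Flow direction (−∇h) has components (+0.0005769 E, -0.0007692 N).
Azimuth = atan2(E, N) = atan2(+0.0005769, -0.0007692) = 143.1° ≈ 143°.

143°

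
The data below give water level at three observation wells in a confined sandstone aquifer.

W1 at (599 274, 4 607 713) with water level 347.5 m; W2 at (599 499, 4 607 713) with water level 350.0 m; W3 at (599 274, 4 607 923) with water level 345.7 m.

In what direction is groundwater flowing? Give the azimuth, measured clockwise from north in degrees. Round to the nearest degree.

∂h/∂x = (350.0 − 347.5) / (599499 − 599274) = +0.01111
∂h/∂y = (345.7 − 347.5) / (4607923 − 4607713) = -0.008571
Flow direction (−∇h) has components (-0.01111 E, +0.008571 N).
Azimuth = atan2(E, N) = atan2(-0.01111, +0.008571) = 307.6° ≈ 308°.

308°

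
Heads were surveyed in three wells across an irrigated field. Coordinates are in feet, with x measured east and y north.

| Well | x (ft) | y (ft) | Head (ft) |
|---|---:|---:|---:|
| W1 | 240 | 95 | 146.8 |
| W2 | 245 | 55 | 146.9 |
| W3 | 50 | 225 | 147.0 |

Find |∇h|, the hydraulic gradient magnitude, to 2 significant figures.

Taking W1 as reference: W2−W1 = (5, -40, +0.1); W3−W1 = (-190, 130, +0.2).
Solve a·Δx + b·Δy = Δh: det = 5·130 − (-190)·(-40) = -6950.
∂h/∂x = [(+0.1)·130 − (+0.2)·(-40)] / -6950 = -0.003022
∂h/∂y = [5·(+0.2) − (-190)·(+0.1)] / -6950 = -0.002878
|∇h| = √(-0.003022² + -0.002878²) = 0.004173

0.0042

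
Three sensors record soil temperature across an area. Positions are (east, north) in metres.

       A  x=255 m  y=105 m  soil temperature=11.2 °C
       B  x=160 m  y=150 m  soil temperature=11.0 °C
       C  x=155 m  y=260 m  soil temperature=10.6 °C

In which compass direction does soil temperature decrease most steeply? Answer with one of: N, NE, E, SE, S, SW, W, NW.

Differences from A: to B (Δx, Δy, Δh) = (-95, 45, -0.2); to C = (-100, 155, -0.6).
Solve a·Δx + b·Δy = ΔT: det = (-95)·155 − (-100)·45 = -10225.
∂T/∂x = [(-0.2)·155 − (-0.6)·45] / -10225 = +0.0003912
∂T/∂y = [(-95)·(-0.6) − (-100)·(-0.2)] / -10225 = -0.003619
Steepest decrease is along −∇f = (-0.0003912 E, +0.003619 N) → north.

N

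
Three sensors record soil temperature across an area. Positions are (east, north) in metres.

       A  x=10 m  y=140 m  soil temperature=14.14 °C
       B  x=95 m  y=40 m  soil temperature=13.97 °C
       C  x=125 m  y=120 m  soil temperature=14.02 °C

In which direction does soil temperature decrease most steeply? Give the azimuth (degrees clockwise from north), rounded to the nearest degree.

Taking A as reference: B−A = (85, -100, -0.17); C−A = (115, -20, -0.12).
Determinant of the coordinate differences = 85·(-20) − 115·(-100) = 9800.
∂T/∂x = [(-0.17)·(-20) − (-0.12)·(-100)] / 9800 = -0.0008776
∂T/∂y = [85·(-0.12) − 115·(-0.17)] / 9800 = +0.0009541
Steepest decrease is along −∇f: components (+0.0008776 E, -0.0009541 N).
Azimuth = atan2(+0.0008776, -0.0009541) = 137.4° ≈ 137°.

137°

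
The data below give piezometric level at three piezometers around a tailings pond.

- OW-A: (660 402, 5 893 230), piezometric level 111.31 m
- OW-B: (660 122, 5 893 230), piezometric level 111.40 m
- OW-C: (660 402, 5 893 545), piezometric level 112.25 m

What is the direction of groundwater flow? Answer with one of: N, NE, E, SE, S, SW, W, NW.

∂h/∂x = (111.40 − 111.31) / (660122 − 660402) = -0.0003214
∂h/∂y = (112.25 − 111.31) / (5893545 − 5893230) = +0.002984
Flow = −∇h = (+0.0003214 east, -0.002984 north), which points south.

S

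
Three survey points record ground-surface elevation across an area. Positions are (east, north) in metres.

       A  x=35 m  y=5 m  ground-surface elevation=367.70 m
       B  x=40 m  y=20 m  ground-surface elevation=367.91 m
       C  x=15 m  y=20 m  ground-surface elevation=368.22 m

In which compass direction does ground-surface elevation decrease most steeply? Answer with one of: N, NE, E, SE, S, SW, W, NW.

SE

Taking A as reference: B−A = (5, 15, +0.21); C−A = (-20, 15, +0.52).
Determinant of the coordinate differences = 5·15 − (-20)·15 = 375.
∂z/∂x = [(+0.21)·15 − (+0.52)·15] / 375 = -0.01240
∂z/∂y = [5·(+0.52) − (-20)·(+0.21)] / 375 = +0.01813
Steepest decrease is along −∇f = (+0.01240 E, -0.01813 N) → southeast.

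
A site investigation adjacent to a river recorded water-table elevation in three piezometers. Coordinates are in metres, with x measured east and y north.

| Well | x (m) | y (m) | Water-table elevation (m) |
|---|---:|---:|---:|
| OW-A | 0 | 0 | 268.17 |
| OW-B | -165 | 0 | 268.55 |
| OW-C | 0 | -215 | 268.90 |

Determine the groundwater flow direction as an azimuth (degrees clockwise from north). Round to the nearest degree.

034°

∂h/∂x = (268.55 − 268.17) / (-165 − 0) = -0.002303
∂h/∂y = (268.90 − 268.17) / (-215 − 0) = -0.003395
Flow direction (−∇h) has components (+0.002303 E, +0.003395 N).
Azimuth = atan2(E, N) = atan2(+0.002303, +0.003395) = 34.1° ≈ 034°.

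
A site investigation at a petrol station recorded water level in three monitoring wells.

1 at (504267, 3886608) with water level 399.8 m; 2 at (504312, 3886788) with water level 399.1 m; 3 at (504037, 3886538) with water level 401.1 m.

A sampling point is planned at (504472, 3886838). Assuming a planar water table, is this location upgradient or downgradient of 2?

With h = a·x + b·y + c and 1 as origin, the differences give:
  45·a + 180·b = -0.7
  (-230)·a + (-70)·b = +1.3
Eliminate b (×(-70) and ×180, subtract): 38250·a = -185.00 → a = ∂h/∂x = -0.004837
Back-substitute: b = ∂h/∂y = -0.002680.
Head at (504472, 3886838) = 399.8 + (-0.004837)·(205) + (-0.002680)·(230) = 398.19 m.
That is lower than the 399.1 m at 2, so the point is downgradient.

downgradient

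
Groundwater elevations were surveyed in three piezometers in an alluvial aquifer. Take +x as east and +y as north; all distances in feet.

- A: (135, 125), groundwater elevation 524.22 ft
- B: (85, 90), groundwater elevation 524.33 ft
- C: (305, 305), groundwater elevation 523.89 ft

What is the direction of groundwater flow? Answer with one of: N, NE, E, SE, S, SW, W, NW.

E

Differences from A: to B (Δx, Δy, Δh) = (-50, -35, +0.11); to C = (170, 180, -0.33).
Solve a·Δx + b·Δy = Δh: det = (-50)·180 − 170·(-35) = -3050.
∂h/∂x = [(+0.11)·180 − (-0.33)·(-35)] / -3050 = -0.002705
∂h/∂y = [(-50)·(-0.33) − 170·(+0.11)] / -3050 = +0.0007213
Flow = −∇h = (+0.002705 east, -0.0007213 north), which points east.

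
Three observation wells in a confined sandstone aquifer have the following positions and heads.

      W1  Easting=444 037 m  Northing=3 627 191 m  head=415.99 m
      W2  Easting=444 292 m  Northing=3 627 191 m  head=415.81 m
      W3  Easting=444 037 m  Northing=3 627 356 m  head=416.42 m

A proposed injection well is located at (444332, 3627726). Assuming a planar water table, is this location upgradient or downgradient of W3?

upgradient

∂h/∂x = (415.81 − 415.99) / (444292 − 444037) = -0.0007059
∂h/∂y = (416.42 − 415.99) / (3627356 − 3627191) = +0.002606
Head at (444332, 3627726) = 415.99 + (-0.0007059)·(295) + (+0.002606)·(535) = 417.18 m.
That is higher than the 416.42 m at W3, so the point is upgradient.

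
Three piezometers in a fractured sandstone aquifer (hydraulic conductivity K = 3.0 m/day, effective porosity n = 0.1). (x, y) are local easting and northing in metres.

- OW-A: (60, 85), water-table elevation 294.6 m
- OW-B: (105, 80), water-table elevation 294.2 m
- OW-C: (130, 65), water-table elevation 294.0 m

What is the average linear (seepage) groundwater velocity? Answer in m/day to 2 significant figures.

Taking OW-A as reference: OW-B−OW-A = (45, -5, -0.4); OW-C−OW-A = (70, -20, -0.6).
Solve a·Δx + b·Δy = Δh: det = 45·(-20) − 70·(-5) = -550.
∂h/∂x = [(-0.4)·(-20) − (-0.6)·(-5)] / -550 = -0.009091
∂h/∂y = [45·(-0.6) − 70·(-0.4)] / -550 = -0.001818
|∇h| = √(-0.009091² + -0.001818²) = 0.009271
Seepage velocity v = K·i/n = 3.0 × 0.009271 / 0.1 = 0.2781 m/day.

0.28 m/day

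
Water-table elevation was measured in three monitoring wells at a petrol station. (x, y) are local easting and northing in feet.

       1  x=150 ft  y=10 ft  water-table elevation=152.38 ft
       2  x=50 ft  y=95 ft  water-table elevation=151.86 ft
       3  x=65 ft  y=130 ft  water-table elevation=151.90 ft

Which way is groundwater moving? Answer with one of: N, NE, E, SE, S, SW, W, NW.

W

Differences from 1: to 2 (Δx, Δy, Δh) = (-100, 85, -0.52); to 3 = (-85, 120, -0.48).
Solve a·Δx + b·Δy = Δh: det = (-100)·120 − (-85)·85 = -4775.
∂h/∂x = [(-0.52)·120 − (-0.48)·85] / -4775 = +0.004524
∂h/∂y = [(-100)·(-0.48) − (-85)·(-0.52)] / -4775 = -0.0007958
Flow = −∇h = (-0.004524 east, +0.0007958 north), which points west.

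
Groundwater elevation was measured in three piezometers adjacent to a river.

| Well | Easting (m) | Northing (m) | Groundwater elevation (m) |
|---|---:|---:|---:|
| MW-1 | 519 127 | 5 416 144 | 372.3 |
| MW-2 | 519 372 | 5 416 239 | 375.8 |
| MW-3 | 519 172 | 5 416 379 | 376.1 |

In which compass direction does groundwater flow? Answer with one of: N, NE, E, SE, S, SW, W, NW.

Taking MW-1 as reference: MW-2−MW-1 = (245, 95, +3.5); MW-3−MW-1 = (45, 235, +3.8).
Determinant of the coordinate differences = 245·235 − 45·95 = 53300.
∂h/∂x = [(+3.5)·235 − (+3.8)·95] / 53300 = +0.008659
∂h/∂y = [245·(+3.8) − 45·(+3.5)] / 53300 = +0.01451
Flow = −∇h = (-0.008659 east, -0.01451 north), which points southwest.

SW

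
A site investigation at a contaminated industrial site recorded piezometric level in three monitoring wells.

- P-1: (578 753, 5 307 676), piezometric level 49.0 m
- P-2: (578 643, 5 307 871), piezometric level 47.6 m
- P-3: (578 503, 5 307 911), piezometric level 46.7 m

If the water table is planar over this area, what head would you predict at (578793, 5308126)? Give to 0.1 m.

Differences from P-1: to P-2 (Δx, Δy, Δh) = (-110, 195, -1.4); to P-3 = (-250, 235, -2.3).
Determinant of the coordinate differences = (-110)·235 − (-250)·195 = 22900.
∂h/∂x = [(-1.4)·235 − (-2.3)·195] / 22900 = +0.005218
∂h/∂y = [(-110)·(-2.3) − (-250)·(-1.4)] / 22900 = -0.004236
h(578793, 5308126) = 49.0 + (+0.005218)·(40) + (-0.004236)·(450) = 49.0 +0.209 -1.906 = 47.303 m.

47.3 m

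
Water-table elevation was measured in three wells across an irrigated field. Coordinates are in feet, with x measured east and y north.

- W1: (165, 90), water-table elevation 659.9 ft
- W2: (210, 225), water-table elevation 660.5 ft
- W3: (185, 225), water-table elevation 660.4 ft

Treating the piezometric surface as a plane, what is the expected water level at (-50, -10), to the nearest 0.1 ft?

658.7 ft

Differences from W1: to W2 (Δx, Δy, Δh) = (45, 135, +0.6); to W3 = (20, 135, +0.5).
Determinant of the coordinate differences = 45·135 − 20·135 = 3375.
∂h/∂x = [(+0.6)·135 − (+0.5)·135] / 3375 = +0.004000
∂h/∂y = [45·(+0.5) − 20·(+0.6)] / 3375 = +0.003111
h(-50, -10) = 659.9 + (+0.004000)·(-215) + (+0.003111)·(-100) = 659.9 -0.860 -0.311 = 658.729 ft.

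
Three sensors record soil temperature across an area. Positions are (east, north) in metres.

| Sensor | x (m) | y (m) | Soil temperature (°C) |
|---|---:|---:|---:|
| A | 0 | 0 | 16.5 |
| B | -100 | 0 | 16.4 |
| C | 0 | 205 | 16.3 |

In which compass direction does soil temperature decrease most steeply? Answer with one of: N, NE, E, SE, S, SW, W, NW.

NW

∂T/∂x = (16.4 − 16.5) / (-100 − 0) = +0.001000
∂T/∂y = (16.3 − 16.5) / (205 − 0) = -0.0009756
Steepest decrease is along −∇f = (-0.001000 E, +0.0009756 N) → northwest.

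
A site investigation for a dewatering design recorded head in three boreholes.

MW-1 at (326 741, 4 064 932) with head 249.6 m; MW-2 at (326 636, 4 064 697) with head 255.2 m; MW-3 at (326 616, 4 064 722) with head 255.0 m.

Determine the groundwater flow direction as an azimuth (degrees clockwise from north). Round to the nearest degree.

035°

Taking MW-1 as reference: MW-2−MW-1 = (-105, -235, +5.6); MW-3−MW-1 = (-125, -210, +5.4).
Solve a·Δx + b·Δy = Δh: det = (-105)·(-210) − (-125)·(-235) = -7325.
∂h/∂x = [(+5.6)·(-210) − (+5.4)·(-235)] / -7325 = -0.01270
∂h/∂y = [(-105)·(+5.4) − (-125)·(+5.6)] / -7325 = -0.01816
Flow direction (−∇h) has components (+0.01270 E, +0.01816 N).
Azimuth = atan2(E, N) = atan2(+0.01270, +0.01816) = 35.0° ≈ 035°.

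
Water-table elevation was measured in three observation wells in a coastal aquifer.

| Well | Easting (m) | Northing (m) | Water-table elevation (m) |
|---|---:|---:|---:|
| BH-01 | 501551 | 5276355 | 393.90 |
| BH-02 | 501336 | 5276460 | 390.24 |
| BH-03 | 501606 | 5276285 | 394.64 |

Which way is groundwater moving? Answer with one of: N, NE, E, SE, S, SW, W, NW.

W

Three-point gradient (reference BH-01): Δ to BH-02 = (-215, 105, -3.66), Δ to BH-03 = (55, -70, +0.74).
∂h/∂x = +0.01925, ∂h/∂y = +0.004550 (det = 9275).
Flow = −∇h = (-0.01925 east, -0.004550 north), which points west.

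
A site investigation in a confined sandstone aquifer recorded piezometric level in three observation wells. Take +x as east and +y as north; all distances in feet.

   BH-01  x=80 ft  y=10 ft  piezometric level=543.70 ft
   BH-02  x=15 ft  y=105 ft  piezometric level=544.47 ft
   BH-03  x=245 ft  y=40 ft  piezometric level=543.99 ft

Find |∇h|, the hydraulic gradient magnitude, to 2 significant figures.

Differences from BH-01: to BH-02 (Δx, Δy, Δh) = (-65, 95, +0.77); to BH-03 = (165, 30, +0.29).
Determinant of the coordinate differences = (-65)·30 − 165·95 = -17625.
∂h/∂x = [(+0.77)·30 − (+0.29)·95] / -17625 = +0.0002525
∂h/∂y = [(-65)·(+0.29) − 165·(+0.77)] / -17625 = +0.008278
|∇h| = √(0.0002525² + 0.008278²) = 0.008282

0.0083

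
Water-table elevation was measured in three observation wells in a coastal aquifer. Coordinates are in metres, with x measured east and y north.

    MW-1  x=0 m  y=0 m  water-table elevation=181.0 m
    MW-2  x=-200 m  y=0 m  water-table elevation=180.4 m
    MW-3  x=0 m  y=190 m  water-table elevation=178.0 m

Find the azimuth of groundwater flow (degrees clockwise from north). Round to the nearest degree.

∂h/∂x = (180.4 − 181.0) / (-200 − 0) = +0.003000
∂h/∂y = (178.0 − 181.0) / (190 − 0) = -0.01579
Flow direction (−∇h) has components (-0.003000 E, +0.01579 N).
Azimuth = atan2(E, N) = atan2(-0.003000, +0.01579) = 349.2° ≈ 349°.

349°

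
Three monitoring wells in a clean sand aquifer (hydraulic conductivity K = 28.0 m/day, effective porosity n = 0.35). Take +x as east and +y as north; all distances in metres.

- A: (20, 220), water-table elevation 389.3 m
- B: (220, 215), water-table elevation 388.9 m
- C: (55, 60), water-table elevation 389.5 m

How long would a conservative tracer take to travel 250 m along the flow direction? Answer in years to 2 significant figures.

3.2 years

Three-point gradient (reference A): Δ to B = (200, -5, -0.4), Δ to C = (35, -160, +0.2).
∂h/∂x = -0.002042, ∂h/∂y = -0.001697 (det = -31825).
|∇h| = √(-0.002042² + -0.001697²) = 0.002655
Seepage velocity v = K·i/n = 28.0 × 0.002655 / 0.35 = 0.2124 m/day.
t = 250 / 0.2124 = 1177 days = 3.22 years.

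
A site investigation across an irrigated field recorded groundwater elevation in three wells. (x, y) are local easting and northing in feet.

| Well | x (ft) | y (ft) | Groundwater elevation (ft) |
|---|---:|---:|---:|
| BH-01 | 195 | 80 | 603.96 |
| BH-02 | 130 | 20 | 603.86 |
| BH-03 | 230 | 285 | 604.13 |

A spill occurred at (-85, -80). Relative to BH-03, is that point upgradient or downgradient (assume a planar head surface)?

downgradient

Differences from BH-01: to BH-02 (Δx, Δy, Δh) = (-65, -60, -0.10); to BH-03 = (35, 205, +0.17).
Solve a·Δx + b·Δy = Δh: det = (-65)·205 − 35·(-60) = -11225.
∂h/∂x = [(-0.10)·205 − (+0.17)·(-60)] / -11225 = +0.0009176
∂h/∂y = [(-65)·(+0.17) − 35·(-0.10)] / -11225 = +0.0006726
Head at (-85, -80) = 603.96 + (+0.0009176)·(-280) + (+0.0006726)·(-160) = 603.60 ft.
That is lower than the 604.13 ft at BH-03, so the point is downgradient.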